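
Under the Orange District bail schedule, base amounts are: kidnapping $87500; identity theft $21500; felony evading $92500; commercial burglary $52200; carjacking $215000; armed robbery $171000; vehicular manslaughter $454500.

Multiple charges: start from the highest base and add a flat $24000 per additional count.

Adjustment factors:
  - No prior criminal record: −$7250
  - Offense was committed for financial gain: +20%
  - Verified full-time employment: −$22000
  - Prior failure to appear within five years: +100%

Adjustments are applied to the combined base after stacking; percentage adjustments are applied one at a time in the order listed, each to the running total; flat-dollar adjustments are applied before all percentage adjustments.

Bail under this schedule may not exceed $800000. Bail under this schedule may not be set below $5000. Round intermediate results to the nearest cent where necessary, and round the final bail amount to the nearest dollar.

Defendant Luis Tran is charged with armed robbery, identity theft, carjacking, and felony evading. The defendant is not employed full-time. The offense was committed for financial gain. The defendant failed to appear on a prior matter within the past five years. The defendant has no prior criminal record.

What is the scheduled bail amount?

Base amounts from the schedule: armed robbery $171000; identity theft $21500; carjacking $215000; felony evading $92500.
Stacking rule: highest base plus $24000 per additional charge. Highest is carjacking at $215000; 3 additional charges → +$72000. Combined base = $287000.
No prior criminal record (−$7250 flat): $287000 − $7250 = $279750.
Offense was committed for financial gain (+20%): $279750 × 1.2 = $335700.
Prior failure to appear within five years (+100%): $335700 × 2 = $671400.
$671400 is within the $800000 maximum.
$671400 is at or above the $5000 minimum.

$671400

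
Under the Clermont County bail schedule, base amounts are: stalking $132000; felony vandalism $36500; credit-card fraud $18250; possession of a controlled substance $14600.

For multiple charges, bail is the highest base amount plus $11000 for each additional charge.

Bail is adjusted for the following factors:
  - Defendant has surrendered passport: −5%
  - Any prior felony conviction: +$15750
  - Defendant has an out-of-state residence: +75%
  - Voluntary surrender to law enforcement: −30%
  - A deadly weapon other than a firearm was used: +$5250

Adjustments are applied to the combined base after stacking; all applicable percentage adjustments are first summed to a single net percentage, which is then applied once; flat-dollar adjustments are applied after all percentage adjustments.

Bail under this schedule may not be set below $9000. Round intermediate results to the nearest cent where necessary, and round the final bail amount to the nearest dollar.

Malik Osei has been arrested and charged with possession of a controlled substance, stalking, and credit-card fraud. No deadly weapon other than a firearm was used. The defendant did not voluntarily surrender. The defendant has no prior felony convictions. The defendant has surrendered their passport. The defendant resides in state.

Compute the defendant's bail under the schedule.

$146300

Base amounts from the schedule: possession of a controlled substance $14600; stalking $132000; credit-card fraud $18250.
Stacking rule: highest base plus $11000 per additional charge. Highest is stalking at $132000; 2 additional charges → +$22000. Combined base = $154000.
Defendant has surrendered passport (−5%): $154000 × 0.95 = $146300.
$146300 is at or above the $9000 minimum.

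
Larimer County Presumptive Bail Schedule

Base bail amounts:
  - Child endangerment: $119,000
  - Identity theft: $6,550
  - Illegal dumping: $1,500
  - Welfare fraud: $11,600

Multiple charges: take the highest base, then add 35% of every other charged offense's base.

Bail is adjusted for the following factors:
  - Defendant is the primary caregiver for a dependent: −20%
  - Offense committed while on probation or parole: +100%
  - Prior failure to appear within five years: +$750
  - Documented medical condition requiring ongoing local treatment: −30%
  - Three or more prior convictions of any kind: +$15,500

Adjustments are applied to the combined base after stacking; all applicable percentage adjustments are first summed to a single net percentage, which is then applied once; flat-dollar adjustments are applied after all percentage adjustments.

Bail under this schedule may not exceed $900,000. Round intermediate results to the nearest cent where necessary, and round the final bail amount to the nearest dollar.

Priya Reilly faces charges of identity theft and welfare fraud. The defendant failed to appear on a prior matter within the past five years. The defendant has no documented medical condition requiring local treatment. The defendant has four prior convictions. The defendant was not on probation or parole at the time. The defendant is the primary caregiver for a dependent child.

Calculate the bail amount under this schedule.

Base amounts from the schedule: identity theft $6,550; welfare fraud $11,600.
Stacking rule: highest base plus 35% of each additional charge. Highest is welfare fraud at $11,600. Additional: $6,550 × 35% = $2,292.50. Combined base = $11,600 + $2,292.50 = $13,892.50.
Defendant is the primary caregiver for a dependent (−20%): $13,892.50 × 0.8 = $11,114.
Prior failure to appear within five years (+$750 flat): $11,114 + $750 = $11,864.
Three or more prior convictions of any kind (+$15,500 flat): $11,864 + $15,500 = $27,364.
$27,364 is within the $900,000 maximum.

$27,364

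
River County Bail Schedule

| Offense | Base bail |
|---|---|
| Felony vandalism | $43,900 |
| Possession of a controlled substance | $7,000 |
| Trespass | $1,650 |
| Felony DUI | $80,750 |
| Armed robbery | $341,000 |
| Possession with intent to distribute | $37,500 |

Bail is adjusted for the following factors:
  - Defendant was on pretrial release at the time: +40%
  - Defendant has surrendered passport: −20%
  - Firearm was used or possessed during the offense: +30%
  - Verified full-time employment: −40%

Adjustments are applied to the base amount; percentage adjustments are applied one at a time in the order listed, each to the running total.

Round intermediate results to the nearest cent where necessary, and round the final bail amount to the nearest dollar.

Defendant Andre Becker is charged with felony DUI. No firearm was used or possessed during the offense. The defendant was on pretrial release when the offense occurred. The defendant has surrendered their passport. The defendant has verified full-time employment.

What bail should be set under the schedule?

Base amounts from the schedule: felony DUI $80,750.
Single charge. Combined base = $80,750.
Defendant was on pretrial release at the time (+40%): $80,750 × 1.4 = $113,050.
Defendant has surrendered passport (−20%): $113,050 × 0.8 = $90,440.
Verified full-time employment (−40%): $90,440 × 0.6 = $54,264.

$54,264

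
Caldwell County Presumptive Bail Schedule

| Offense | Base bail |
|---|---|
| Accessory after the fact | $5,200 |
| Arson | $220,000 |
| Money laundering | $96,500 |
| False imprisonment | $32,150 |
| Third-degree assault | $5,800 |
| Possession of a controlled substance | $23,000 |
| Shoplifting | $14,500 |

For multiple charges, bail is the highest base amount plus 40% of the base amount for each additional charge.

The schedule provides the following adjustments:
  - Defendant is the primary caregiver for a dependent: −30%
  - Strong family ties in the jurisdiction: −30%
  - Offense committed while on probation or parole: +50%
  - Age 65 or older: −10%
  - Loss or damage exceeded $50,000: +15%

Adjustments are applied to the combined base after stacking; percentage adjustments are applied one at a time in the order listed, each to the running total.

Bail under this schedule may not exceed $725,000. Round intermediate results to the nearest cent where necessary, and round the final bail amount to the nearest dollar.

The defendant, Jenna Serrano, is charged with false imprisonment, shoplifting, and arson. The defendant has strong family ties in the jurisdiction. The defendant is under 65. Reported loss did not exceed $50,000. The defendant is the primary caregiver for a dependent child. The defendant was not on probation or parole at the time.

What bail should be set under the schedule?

Base amounts from the schedule: false imprisonment $32,150; shoplifting $14,500; arson $220,000.
Stacking rule: highest base plus 40% of each additional charge. Highest is arson at $220,000. Additional: $32,150 × 40% = $12,860; $14,500 × 40% = $5,800. Combined base = $220,000 + $18,660 = $238,660.
Defendant is the primary caregiver for a dependent (−30%): $238,660 × 0.7 = $167,062.
Strong family ties in the jurisdiction (−30%): $167,062 × 0.7 = $116,943.40.
$116,943.40 is within the $725,000 maximum.
Rounded to the nearest dollar: $116,943.

$116,943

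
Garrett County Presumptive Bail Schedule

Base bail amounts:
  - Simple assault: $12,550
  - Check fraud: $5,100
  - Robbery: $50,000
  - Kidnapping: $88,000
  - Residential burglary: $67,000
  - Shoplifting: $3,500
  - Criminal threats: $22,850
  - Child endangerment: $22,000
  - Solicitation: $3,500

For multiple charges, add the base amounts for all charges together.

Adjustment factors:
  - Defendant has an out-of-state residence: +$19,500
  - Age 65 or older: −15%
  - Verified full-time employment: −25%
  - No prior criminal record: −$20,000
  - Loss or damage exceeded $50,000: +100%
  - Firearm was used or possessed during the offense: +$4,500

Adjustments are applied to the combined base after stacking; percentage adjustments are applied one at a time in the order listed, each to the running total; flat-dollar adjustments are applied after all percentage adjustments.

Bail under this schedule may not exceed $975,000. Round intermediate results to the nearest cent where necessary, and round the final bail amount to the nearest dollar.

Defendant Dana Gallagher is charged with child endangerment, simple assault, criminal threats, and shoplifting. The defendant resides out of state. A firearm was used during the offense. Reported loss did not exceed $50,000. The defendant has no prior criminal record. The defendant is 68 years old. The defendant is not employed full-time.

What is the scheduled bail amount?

$55,765

Base amounts from the schedule: child endangerment $22,000; simple assault $12,550; criminal threats $22,850; shoplifting $3,500.
Stacking rule: sum of all bases. $22,000 + $12,550 + $22,850 + $3,500 = $60,900.
Age 65 or older (−15%): $60,900 × 0.85 = $51,765.
Defendant has an out-of-state residence (+$19,500 flat): $51,765 + $19,500 = $71,265.
No prior criminal record (−$20,000 flat): $71,265 − $20,000 = $51,265.
Firearm was used or possessed during the offense (+$4,500 flat): $51,265 + $4,500 = $55,765.
$55,765 is within the $975,000 maximum.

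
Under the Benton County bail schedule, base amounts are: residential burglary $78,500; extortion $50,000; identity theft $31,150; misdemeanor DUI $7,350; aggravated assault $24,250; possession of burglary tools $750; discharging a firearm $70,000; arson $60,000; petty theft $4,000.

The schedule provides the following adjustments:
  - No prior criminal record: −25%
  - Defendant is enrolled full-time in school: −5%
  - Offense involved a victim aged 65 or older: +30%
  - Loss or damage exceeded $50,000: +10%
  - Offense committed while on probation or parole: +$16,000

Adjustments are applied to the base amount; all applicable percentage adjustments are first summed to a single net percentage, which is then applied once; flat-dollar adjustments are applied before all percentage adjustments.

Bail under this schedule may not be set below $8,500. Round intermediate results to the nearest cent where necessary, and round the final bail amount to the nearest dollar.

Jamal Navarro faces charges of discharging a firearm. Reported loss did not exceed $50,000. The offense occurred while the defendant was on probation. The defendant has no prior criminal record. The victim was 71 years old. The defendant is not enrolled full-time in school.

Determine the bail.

Base amounts from the schedule: discharging a firearm $70,000.
Single charge. Combined base = $70,000.
Offense committed while on probation or parole (+$16,000 flat): $70,000 + $16,000 = $86,000.
Net percentage adjustment: −25% +30% = +5%. $86,000 × 1.05 = $90,300.
$90,300 is at or above the $8,500 minimum.

$90,300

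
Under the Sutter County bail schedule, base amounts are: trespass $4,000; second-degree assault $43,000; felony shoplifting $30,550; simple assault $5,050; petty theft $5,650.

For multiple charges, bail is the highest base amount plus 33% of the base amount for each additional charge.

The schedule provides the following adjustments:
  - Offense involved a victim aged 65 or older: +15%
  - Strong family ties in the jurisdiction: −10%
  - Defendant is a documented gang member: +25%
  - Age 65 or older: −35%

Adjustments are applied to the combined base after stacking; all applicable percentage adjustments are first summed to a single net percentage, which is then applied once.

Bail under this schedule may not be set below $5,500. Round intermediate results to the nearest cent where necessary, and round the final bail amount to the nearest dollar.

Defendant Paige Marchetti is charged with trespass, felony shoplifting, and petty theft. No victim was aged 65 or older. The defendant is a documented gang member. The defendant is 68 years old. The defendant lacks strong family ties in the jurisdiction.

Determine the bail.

Base amounts from the schedule: trespass $4,000; felony shoplifting $30,550; petty theft $5,650.
Stacking rule: highest base plus 33% of each additional charge. Highest is felony shoplifting at $30,550. Additional: $4,000 × 33% = $1,320; $5,650 × 33% = $1,864.50. Combined base = $30,550 + $3,184.50 = $33,734.50.
Net percentage adjustment: +25% −35% = −10%. $33,734.50 × 0.9 = $30,361.05.
$30,361.05 is at or above the $5,500 minimum.
Rounded to the nearest dollar: $30,361.

$30,361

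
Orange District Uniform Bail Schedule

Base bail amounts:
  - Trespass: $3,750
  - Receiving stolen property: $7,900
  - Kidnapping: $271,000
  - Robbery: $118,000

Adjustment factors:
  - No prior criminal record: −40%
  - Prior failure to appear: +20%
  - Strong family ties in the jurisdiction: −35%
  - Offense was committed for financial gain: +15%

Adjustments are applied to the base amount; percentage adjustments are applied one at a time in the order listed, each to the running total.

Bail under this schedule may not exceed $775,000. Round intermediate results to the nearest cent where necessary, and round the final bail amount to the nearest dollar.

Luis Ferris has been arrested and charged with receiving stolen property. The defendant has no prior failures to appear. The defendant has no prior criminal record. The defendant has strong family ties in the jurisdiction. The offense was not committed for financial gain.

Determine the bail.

$3,081

Base amounts from the schedule: receiving stolen property $7,900.
Single charge. Combined base = $7,900.
No prior criminal record (−40%): $7,900 × 0.6 = $4,740.
Strong family ties in the jurisdiction (−35%): $4,740 × 0.65 = $3,081.
$3,081 is within the $775,000 maximum.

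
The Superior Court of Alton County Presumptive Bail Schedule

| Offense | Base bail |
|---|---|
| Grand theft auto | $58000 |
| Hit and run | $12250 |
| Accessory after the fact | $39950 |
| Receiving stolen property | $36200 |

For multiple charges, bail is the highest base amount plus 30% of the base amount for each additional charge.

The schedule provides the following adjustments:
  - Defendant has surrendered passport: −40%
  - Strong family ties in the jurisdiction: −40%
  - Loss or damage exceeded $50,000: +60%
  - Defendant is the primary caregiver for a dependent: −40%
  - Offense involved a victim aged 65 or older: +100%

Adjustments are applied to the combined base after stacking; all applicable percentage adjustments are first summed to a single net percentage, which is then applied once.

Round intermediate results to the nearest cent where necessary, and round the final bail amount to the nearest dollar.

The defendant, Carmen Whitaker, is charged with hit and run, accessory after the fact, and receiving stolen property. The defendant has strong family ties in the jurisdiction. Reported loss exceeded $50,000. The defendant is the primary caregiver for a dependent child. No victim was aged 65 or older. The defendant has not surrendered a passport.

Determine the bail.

Base amounts from the schedule: hit and run $12250; accessory after the fact $39950; receiving stolen property $36200.
Stacking rule: highest base plus 30% of each additional charge. Highest is accessory after the fact at $39950. Additional: $12250 × 30% = $3675; $36200 × 30% = $10860. Combined base = $39950 + $14535 = $54485.
Net percentage adjustment: −40% +60% −40% = −20%. $54485 × 0.8 = $43588.

$43588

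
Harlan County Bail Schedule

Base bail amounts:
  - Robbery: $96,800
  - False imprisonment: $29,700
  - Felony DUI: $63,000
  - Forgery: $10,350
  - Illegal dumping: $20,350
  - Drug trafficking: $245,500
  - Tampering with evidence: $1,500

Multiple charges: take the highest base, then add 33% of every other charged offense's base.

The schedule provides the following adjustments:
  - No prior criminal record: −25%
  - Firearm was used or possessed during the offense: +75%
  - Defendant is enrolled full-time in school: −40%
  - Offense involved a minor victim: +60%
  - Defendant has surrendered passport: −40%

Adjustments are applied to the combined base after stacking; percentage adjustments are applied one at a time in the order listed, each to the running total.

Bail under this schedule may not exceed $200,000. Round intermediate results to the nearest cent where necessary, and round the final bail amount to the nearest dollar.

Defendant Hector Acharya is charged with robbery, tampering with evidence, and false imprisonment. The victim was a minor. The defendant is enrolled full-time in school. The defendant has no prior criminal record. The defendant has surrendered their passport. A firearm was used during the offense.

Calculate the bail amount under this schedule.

$80,965

Base amounts from the schedule: robbery $96,800; tampering with evidence $1,500; false imprisonment $29,700.
Stacking rule: highest base plus 33% of each additional charge. Highest is robbery at $96,800. Additional: $1,500 × 33% = $495; $29,700 × 33% = $9,801. Combined base = $96,800 + $10,296 = $107,096.
No prior criminal record (−25%): $107,096 × 0.75 = $80,322.
Firearm was used or possessed during the offense (+75%): $80,322 × 1.75 = $140,563.50.
Defendant is enrolled full-time in school (−40%): $140,563.50 × 0.6 = $84,338.10.
Offense involved a minor victim (+60%): $84,338.10 × 1.6 = $134,940.96.
Defendant has surrendered passport (−40%): $134,940.96 × 0.6 = $80,964.58.
$80,964.58 is within the $200,000 maximum.
Rounded to the nearest dollar: $80,965.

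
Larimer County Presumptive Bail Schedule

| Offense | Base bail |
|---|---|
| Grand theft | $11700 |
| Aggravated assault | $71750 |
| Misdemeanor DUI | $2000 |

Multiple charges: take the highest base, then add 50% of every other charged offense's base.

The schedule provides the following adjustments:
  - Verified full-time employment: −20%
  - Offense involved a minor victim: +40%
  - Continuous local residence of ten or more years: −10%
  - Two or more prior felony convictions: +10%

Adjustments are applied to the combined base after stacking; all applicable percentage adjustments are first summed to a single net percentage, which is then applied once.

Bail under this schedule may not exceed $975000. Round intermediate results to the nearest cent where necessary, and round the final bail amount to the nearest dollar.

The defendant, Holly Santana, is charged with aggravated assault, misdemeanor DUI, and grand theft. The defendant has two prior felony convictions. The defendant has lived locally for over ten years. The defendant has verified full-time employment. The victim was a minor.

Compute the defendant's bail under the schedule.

$94320

Base amounts from the schedule: aggravated assault $71750; misdemeanor DUI $2000; grand theft $11700.
Stacking rule: highest base plus 50% of each additional charge. Highest is aggravated assault at $71750. Additional: $2000 × 50% = $1000; $11700 × 50% = $5850. Combined base = $71750 + $6850 = $78600.
Net percentage adjustment: −20% +40% −10% +10% = +20%. $78600 × 1.2 = $94320.
$94320 is within the $975000 maximum.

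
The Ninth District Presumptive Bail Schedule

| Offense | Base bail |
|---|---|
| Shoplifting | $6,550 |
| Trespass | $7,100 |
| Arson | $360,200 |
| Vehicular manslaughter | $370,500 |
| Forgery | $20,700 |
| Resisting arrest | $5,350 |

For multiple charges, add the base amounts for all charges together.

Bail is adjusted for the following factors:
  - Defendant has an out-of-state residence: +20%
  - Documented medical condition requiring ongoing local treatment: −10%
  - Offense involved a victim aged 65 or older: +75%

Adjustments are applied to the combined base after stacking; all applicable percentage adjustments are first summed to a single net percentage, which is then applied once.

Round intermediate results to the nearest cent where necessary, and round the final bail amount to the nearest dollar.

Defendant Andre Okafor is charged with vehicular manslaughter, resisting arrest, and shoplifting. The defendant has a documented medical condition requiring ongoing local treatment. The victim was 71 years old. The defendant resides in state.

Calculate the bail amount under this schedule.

$630,960

Base amounts from the schedule: vehicular manslaughter $370,500; resisting arrest $5,350; shoplifting $6,550.
Stacking rule: sum of all bases. $370,500 + $5,350 + $6,550 = $382,400.
Net percentage adjustment: −10% +75% = +65%. $382,400 × 1.65 = $630,960.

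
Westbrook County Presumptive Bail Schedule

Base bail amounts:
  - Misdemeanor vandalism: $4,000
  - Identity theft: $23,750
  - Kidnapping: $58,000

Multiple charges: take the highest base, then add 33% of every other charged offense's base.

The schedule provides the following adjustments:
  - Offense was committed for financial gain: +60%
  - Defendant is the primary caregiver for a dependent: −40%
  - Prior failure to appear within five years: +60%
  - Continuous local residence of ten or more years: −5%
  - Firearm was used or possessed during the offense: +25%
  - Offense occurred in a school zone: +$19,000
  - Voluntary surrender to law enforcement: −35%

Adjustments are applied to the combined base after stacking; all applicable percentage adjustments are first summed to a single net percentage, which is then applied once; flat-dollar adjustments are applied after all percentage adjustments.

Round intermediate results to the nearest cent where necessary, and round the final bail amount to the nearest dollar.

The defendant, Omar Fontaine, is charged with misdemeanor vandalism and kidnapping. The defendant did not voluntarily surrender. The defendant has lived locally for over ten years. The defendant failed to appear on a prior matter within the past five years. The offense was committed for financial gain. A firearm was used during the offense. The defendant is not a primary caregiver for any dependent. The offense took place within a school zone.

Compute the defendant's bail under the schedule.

Base amounts from the schedule: misdemeanor vandalism $4,000; kidnapping $58,000.
Stacking rule: highest base plus 33% of each additional charge. Highest is kidnapping at $58,000. Additional: $4,000 × 33% = $1,320. Combined base = $58,000 + $1,320 = $59,320.
Net percentage adjustment: +60% +60% −5% +25% = +140%. $59,320 × 2.4 = $142,368.
Offense occurred in a school zone (+$19,000 flat): $142,368 + $19,000 = $161,368.

$161,368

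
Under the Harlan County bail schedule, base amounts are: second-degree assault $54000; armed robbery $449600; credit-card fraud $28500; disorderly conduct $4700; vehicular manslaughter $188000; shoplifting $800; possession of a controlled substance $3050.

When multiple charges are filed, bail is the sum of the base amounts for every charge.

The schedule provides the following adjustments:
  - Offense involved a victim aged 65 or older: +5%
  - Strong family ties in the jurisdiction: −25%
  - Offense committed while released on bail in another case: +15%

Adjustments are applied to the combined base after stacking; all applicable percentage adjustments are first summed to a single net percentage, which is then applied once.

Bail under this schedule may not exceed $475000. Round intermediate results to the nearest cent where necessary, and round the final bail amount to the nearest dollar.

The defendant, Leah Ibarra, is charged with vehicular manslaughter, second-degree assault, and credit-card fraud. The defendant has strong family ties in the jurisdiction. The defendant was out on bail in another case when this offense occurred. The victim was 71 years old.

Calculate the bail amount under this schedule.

$256975

Base amounts from the schedule: vehicular manslaughter $188000; second-degree assault $54000; credit-card fraud $28500.
Stacking rule: sum of all bases. $188000 + $54000 + $28500 = $270500.
Net percentage adjustment: +5% −25% +15% = −5%. $270500 × 0.95 = $256975.
$256975 is within the $475000 maximum.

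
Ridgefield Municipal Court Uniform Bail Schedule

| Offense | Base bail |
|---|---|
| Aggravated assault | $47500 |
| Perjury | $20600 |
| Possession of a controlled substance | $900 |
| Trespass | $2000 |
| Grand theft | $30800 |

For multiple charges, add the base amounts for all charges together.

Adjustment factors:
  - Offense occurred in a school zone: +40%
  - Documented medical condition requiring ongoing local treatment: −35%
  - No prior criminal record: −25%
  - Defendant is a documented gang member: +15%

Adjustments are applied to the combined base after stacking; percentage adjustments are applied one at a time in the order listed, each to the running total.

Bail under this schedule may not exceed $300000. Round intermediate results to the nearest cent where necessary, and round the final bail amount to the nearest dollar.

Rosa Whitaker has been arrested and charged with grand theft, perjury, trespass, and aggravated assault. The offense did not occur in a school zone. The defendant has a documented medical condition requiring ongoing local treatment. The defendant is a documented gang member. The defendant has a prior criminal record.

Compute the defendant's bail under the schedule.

Base amounts from the schedule: grand theft $30800; perjury $20600; trespass $2000; aggravated assault $47500.
Stacking rule: sum of all bases. $30800 + $20600 + $2000 + $47500 = $100900.
Documented medical condition requiring ongoing local treatment (−35%): $100900 × 0.65 = $65585.
Defendant is a documented gang member (+15%): $65585 × 1.15 = $75422.75.
$75422.75 is within the $300000 maximum.
Rounded to the nearest dollar: $75423.

$75423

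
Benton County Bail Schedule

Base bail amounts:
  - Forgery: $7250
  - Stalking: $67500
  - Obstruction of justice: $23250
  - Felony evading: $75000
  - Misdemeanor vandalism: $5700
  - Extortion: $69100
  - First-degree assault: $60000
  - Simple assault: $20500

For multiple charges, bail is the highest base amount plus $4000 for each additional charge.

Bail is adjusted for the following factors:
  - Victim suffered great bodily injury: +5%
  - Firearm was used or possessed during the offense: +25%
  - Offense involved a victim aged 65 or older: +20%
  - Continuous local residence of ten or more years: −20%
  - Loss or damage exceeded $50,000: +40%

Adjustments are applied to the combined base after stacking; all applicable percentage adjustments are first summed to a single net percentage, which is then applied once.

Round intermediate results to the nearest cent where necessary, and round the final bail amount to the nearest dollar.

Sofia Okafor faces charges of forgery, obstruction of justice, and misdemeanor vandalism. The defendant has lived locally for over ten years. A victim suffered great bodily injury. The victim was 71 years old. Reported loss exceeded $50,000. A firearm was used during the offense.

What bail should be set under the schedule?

Base amounts from the schedule: forgery $7250; obstruction of justice $23250; misdemeanor vandalism $5700.
Stacking rule: highest base plus $4000 per additional charge. Highest is obstruction of justice at $23250; 2 additional charges → +$8000. Combined base = $31250.
Net percentage adjustment: +5% +25% +20% −20% +40% = +70%. $31250 × 1.7 = $53125.

$53125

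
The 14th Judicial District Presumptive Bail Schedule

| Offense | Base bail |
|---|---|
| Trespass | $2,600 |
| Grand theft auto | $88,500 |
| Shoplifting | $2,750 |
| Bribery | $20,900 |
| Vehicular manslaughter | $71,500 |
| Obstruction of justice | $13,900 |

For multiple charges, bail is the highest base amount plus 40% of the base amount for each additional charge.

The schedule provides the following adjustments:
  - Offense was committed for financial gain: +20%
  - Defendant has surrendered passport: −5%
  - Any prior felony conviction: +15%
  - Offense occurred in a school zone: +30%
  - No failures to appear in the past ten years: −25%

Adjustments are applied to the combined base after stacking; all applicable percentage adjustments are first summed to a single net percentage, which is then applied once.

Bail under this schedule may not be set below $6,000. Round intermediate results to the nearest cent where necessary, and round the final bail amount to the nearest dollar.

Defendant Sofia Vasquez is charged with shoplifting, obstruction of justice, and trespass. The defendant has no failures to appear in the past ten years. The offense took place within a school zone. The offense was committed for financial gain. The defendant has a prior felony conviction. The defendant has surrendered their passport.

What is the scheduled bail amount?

$21,654

Base amounts from the schedule: shoplifting $2,750; obstruction of justice $13,900; trespass $2,600.
Stacking rule: highest base plus 40% of each additional charge. Highest is obstruction of justice at $13,900. Additional: $2,750 × 40% = $1,100; $2,600 × 40% = $1,040. Combined base = $13,900 + $2,140 = $16,040.
Net percentage adjustment: +20% −5% +15% +30% −25% = +35%. $16,040 × 1.35 = $21,654.
$21,654 is at or above the $6,000 minimum.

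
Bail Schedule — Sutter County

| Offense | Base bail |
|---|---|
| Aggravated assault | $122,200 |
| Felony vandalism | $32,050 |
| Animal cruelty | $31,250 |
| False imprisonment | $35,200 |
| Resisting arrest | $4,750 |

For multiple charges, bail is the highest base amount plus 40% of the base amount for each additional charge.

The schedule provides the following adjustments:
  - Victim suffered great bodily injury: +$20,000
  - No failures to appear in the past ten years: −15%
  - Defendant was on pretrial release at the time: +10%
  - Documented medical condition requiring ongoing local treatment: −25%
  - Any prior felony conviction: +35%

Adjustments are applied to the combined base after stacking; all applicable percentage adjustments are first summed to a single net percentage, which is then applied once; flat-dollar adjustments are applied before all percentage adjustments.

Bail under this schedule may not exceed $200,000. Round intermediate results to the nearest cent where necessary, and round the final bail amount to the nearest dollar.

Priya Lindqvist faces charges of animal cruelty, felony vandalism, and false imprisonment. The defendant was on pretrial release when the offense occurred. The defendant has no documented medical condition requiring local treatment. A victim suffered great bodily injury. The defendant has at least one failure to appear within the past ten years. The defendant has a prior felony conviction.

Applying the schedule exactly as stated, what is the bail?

$116,754

Base amounts from the schedule: animal cruelty $31,250; felony vandalism $32,050; false imprisonment $35,200.
Stacking rule: highest base plus 40% of each additional charge. Highest is false imprisonment at $35,200. Additional: $31,250 × 40% = $12,500; $32,050 × 40% = $12,820. Combined base = $35,200 + $25,320 = $60,520.
Victim suffered great bodily injury (+$20,000 flat): $60,520 + $20,000 = $80,520.
Net percentage adjustment: +10% +35% = +45%. $80,520 × 1.45 = $116,754.
$116,754 is within the $200,000 maximum.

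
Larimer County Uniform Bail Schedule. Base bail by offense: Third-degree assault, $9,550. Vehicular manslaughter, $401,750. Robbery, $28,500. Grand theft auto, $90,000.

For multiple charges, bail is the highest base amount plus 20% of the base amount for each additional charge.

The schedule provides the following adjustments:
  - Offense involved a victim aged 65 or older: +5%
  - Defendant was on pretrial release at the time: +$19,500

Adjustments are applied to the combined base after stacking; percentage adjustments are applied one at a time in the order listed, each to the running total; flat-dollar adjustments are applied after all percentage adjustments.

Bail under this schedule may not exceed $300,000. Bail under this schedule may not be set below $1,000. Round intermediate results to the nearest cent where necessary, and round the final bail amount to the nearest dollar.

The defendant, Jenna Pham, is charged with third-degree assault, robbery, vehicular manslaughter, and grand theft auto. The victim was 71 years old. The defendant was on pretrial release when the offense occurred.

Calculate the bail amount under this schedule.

$300,000

Base amounts from the schedule: third-degree assault $9,550; robbery $28,500; vehicular manslaughter $401,750; grand theft auto $90,000.
Stacking rule: highest base plus 20% of each additional charge. Highest is vehicular manslaughter at $401,750. Additional: $9,550 × 20% = $1,910; $28,500 × 20% = $5,700; $90,000 × 20% = $18,000. Combined base = $401,750 + $25,610 = $427,360.
Offense involved a victim aged 65 or older (+5%): $427,360 × 1.05 = $448,728.
Defendant was on pretrial release at the time (+$19,500 flat): $448,728 + $19,500 = $468,228.
Result $468,228 exceeds the maximum of $300,000; bail is capped at $300,000.
$300,000 is at or above the $1,000 minimum.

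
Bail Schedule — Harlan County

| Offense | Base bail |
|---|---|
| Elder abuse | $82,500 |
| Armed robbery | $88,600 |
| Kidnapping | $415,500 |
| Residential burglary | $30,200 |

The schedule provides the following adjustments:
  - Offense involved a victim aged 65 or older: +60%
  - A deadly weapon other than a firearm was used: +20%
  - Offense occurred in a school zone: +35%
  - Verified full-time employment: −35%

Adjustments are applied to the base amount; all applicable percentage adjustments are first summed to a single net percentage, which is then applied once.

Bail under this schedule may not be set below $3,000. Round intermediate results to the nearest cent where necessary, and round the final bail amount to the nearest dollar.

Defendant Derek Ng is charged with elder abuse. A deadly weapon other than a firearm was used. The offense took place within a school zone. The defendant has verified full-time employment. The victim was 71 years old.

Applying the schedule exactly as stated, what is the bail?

Base amounts from the schedule: elder abuse $82,500.
Single charge. Combined base = $82,500.
Net percentage adjustment: +60% +20% +35% −35% = +80%. $82,500 × 1.8 = $148,500.
$148,500 is at or above the $3,000 minimum.

$148,500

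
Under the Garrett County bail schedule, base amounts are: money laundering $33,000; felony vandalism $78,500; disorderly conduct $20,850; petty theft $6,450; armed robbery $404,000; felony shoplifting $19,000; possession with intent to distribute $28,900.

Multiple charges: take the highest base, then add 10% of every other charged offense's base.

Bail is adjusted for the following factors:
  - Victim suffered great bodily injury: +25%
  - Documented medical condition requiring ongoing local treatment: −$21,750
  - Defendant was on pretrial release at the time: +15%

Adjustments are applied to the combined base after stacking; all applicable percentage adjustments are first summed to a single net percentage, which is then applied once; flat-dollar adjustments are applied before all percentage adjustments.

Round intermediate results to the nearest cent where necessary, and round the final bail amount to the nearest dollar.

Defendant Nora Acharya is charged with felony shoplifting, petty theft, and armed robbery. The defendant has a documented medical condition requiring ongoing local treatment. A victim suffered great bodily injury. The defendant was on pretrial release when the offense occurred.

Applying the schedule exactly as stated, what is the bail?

Base amounts from the schedule: felony shoplifting $19,000; petty theft $6,450; armed robbery $404,000.
Stacking rule: highest base plus 10% of each additional charge. Highest is armed robbery at $404,000. Additional: $19,000 × 10% = $1,900; $6,450 × 10% = $645. Combined base = $404,000 + $2,545 = $406,545.
Documented medical condition requiring ongoing local treatment (−$21,750 flat): $406,545 − $21,750 = $384,795.
Net percentage adjustment: +25% +15% = +40%. $384,795 × 1.4 = $538,713.

$538,713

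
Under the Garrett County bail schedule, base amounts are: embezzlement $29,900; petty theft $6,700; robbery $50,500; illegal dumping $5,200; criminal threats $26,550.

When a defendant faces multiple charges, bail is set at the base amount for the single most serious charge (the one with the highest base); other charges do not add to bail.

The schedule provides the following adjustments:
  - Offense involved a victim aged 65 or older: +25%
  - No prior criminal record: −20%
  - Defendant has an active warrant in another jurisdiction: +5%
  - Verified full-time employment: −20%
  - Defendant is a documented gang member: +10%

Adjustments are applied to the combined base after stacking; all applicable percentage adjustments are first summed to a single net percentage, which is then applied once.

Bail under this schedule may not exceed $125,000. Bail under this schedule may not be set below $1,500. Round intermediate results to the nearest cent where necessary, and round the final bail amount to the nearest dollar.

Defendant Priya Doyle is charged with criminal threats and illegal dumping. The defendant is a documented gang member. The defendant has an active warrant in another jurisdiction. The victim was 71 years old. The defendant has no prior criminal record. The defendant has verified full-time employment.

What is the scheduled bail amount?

Base amounts from the schedule: criminal threats $26,550; illegal dumping $5,200.
Stacking rule: use the highest base only. Highest is criminal threats at $26,550. Combined base = $26,550.
Net percentage adjustment: +25% −20% +5% −20% +10% = +0%. $26,550 × 1 = $26,550.
$26,550 is within the $125,000 maximum.
$26,550 is at or above the $1,500 minimum.

$26,550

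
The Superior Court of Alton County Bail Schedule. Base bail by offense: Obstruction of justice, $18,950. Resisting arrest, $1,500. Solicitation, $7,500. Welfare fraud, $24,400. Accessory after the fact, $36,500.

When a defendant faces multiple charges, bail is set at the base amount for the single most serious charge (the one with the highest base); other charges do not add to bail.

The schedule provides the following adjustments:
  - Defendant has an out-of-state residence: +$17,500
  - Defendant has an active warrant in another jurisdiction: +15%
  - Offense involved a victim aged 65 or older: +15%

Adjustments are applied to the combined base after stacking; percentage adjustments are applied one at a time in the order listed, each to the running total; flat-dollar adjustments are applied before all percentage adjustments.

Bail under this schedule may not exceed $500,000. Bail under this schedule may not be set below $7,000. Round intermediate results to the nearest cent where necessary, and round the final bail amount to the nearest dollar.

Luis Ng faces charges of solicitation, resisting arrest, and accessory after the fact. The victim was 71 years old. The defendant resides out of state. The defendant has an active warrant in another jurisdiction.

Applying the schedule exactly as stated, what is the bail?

$71,415

Base amounts from the schedule: solicitation $7,500; resisting arrest $1,500; accessory after the fact $36,500.
Stacking rule: use the highest base only. Highest is accessory after the fact at $36,500. Combined base = $36,500.
Defendant has an out-of-state residence (+$17,500 flat): $36,500 + $17,500 = $54,000.
Defendant has an active warrant in another jurisdiction (+15%): $54,000 × 1.15 = $62,100.
Offense involved a victim aged 65 or older (+15%): $62,100 × 1.15 = $71,415.
$71,415 is within the $500,000 maximum.
$71,415 is at or above the $7,000 minimum.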